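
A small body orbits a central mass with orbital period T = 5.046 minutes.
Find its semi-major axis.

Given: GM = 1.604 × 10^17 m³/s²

Convert to SI: T = 5.046 minutes = 302.76 s.
Invert Kepler's third law: a = (GM · T² / (4π²))^(1/3).
Substituting T = 302.76 s and GM = 1.604e+17 m³/s²:
a = (1.604e+17 · (302.76)² / (4π²))^(1/3) m
a ≈ 7.195e+06 m = 7.195 Mm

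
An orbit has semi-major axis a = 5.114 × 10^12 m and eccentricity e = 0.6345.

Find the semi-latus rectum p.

p = a (1 − e²).
p = 5.114e+12 · (1 − (0.6345)²) = 5.114e+12 · 0.59741 ≈ 3.055e+12 m = 3.055 × 10^12 m.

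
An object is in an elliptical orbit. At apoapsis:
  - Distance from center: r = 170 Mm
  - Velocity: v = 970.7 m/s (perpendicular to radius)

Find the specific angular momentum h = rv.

Convert to SI: r = 170 Mm = 1.7e+08 m.
With v perpendicular to r, h = r · v.
h = 1.7e+08 · 970.7 m²/s ≈ 1.65e+11 m²/s.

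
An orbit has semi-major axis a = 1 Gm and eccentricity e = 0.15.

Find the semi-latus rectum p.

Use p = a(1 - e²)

Convert to SI: a = 1 Gm = 1e+09 m.
p = a (1 − e²).
p = 1e+09 · (1 − (0.15)²) = 1e+09 · 0.9775 ≈ 9.775e+08 m = 977.5 Mm.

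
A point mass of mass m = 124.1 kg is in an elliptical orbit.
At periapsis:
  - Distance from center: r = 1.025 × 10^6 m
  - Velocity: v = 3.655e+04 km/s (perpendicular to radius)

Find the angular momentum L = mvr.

Convert to SI: v = 3.655e+04 km/s = 3.655e+07 m/s.
Since v is perpendicular to r, L = m · v · r.
L = 124.1 · 3.655e+07 · 1.025e+06 kg·m²/s ≈ 4.649e+15 kg·m²/s.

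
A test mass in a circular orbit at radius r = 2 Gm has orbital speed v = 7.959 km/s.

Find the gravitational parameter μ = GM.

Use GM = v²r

Convert to SI: r = 2 Gm = 2e+09 m; v = 7.959 km/s = 7959 m/s.
For a circular orbit v² = GM/r, so GM = v² · r.
GM = (7959)² · 2e+09 m³/s² ≈ 1.267e+17 m³/s² = 1.267 × 10^17 m³/s².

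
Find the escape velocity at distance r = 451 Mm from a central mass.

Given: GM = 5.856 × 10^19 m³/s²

Convert to SI: r = 451 Mm = 4.51e+08 m.
Escape velocity comes from setting total energy to zero: ½v² − GM/r = 0 ⇒ v_esc = √(2GM / r).
v_esc = √(2 · 5.856e+19 / 4.51e+08) m/s ≈ 5.096e+05 m/s = 509.6 km/s.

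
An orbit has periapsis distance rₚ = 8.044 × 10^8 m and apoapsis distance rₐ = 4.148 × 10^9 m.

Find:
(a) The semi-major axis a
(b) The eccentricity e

(a) a = (rₚ + rₐ) / 2 = (8.044e+08 + 4.148e+09) / 2 ≈ 2.476e+09 m = 2.476 × 10^9 m.
(b) e = (rₐ − rₚ) / (rₐ + rₚ) = (4.148e+09 − 8.044e+08) / (4.148e+09 + 8.044e+08) ≈ 0.6751.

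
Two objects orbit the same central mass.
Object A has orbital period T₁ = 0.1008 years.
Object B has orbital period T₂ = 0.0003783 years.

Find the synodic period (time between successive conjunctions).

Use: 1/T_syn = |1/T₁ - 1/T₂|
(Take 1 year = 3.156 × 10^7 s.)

Convert to SI: T₁ = 0.1008 years = 3.18125e+06 s; T₂ = 0.0003783 years = 11939.1 s.
T_syn = |T₁ · T₂ / (T₁ − T₂)|.
T_syn = |3.18125e+06 · 11939.1 / (3.18125e+06 − 11939.1)| s ≈ 1.198e+04 s = 0.0003797 years.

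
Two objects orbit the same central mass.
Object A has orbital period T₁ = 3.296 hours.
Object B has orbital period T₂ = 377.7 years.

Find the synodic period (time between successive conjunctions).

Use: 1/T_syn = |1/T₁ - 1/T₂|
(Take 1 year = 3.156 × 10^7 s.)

Convert to SI: T₁ = 3.296 hours = 11865.6 s; T₂ = 377.7 years = 1.19202e+10 s.
T_syn = |T₁ · T₂ / (T₁ − T₂)|.
T_syn = |11865.6 · 1.19202e+10 / (11865.6 − 1.19202e+10)| s ≈ 1.187e+04 s = 3.296 hours.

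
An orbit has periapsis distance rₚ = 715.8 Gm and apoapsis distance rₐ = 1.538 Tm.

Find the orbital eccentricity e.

Convert to SI: rₚ = 715.8 Gm = 7.158e+11 m; rₐ = 1.538 Tm = 1.538e+12 m.
e = (rₐ − rₚ) / (rₐ + rₚ).
e = (1.538e+12 − 7.158e+11) / (1.538e+12 + 7.158e+11) = 8.222e+11 / 2.2538e+12 ≈ 0.3648.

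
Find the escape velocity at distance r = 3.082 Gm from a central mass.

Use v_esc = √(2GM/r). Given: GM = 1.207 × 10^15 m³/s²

Convert to SI: r = 3.082 Gm = 3.082e+09 m.
Escape velocity comes from setting total energy to zero: ½v² − GM/r = 0 ⇒ v_esc = √(2GM / r).
v_esc = √(2 · 1.207e+15 / 3.082e+09) m/s ≈ 885 m/s = 885 m/s.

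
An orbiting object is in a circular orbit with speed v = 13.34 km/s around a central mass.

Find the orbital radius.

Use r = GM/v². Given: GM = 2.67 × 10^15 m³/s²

Convert to SI: v = 13.34 km/s = 13340 m/s.
For a circular orbit, v² = GM / r, so r = GM / v².
r = 2.67e+15 / (13340)² m ≈ 1.5e+07 m = 15 Mm.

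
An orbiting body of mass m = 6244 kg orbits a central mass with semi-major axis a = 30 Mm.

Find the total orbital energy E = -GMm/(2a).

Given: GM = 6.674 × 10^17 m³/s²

Convert to SI: a = 30 Mm = 3e+07 m.
E = −GMm / (2a).
E = −6.674e+17 · 6244 / (2 · 3e+07) J ≈ -6.945e+13 J = -69.45 TJ.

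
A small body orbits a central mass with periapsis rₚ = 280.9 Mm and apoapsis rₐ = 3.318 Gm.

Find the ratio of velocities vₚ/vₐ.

Convert to SI: rₚ = 280.9 Mm = 2.809e+08 m; rₐ = 3.318 Gm = 3.318e+09 m.
Conservation of angular momentum gives rₚvₚ = rₐvₐ, so vₚ/vₐ = rₐ/rₚ.
vₚ/vₐ = 3.318e+09 / 2.809e+08 ≈ 11.81.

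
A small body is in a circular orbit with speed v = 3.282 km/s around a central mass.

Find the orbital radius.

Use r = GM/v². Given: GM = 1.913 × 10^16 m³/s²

Convert to SI: v = 3.282 km/s = 3282 m/s.
For a circular orbit, v² = GM / r, so r = GM / v².
r = 1.913e+16 / (3282)² m ≈ 1.776e+09 m = 1.776 Gm.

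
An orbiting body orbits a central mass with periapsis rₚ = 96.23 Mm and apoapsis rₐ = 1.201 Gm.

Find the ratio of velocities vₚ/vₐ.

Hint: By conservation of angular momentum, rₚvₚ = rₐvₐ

Convert to SI: rₚ = 96.23 Mm = 9.623e+07 m; rₐ = 1.201 Gm = 1.201e+09 m.
Conservation of angular momentum gives rₚvₚ = rₐvₐ, so vₚ/vₐ = rₐ/rₚ.
vₚ/vₐ = 1.201e+09 / 9.623e+07 ≈ 12.48.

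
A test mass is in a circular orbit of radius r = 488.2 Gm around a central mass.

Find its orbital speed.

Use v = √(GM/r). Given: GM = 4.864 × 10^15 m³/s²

Convert to SI: r = 488.2 Gm = 4.882e+11 m.
For a circular orbit, gravity supplies the centripetal force, so v = √(GM / r).
v = √(4.864e+15 / 4.882e+11) m/s ≈ 99.82 m/s = 99.82 m/s.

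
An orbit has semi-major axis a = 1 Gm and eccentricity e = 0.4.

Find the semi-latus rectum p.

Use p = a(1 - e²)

Convert to SI: a = 1 Gm = 1e+09 m.
p = a (1 − e²).
p = 1e+09 · (1 − (0.4)²) = 1e+09 · 0.84 ≈ 8.4e+08 m = 840 Mm.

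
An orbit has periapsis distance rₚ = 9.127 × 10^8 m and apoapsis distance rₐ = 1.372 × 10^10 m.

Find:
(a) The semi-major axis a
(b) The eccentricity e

(a) a = (rₚ + rₐ) / 2 = (9.127e+08 + 1.372e+10) / 2 ≈ 7.316e+09 m = 7.316 × 10^9 m.
(b) e = (rₐ − rₚ) / (rₐ + rₚ) = (1.372e+10 − 9.127e+08) / (1.372e+10 + 9.127e+08) ≈ 0.8753.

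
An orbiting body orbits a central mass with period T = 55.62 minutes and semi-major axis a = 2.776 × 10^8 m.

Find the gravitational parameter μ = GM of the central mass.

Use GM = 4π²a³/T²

Convert to SI: T = 55.62 minutes = 3337.2 s.
GM = 4π² · a³ / T².
GM = 4π² · (2.776e+08)³ / (3337.2)² m³/s² ≈ 7.583e+19 m³/s² = 7.583 × 10^19 m³/s².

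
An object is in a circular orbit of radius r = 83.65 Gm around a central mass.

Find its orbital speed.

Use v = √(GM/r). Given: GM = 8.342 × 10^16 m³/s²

Convert to SI: r = 83.65 Gm = 8.365e+10 m.
For a circular orbit, gravity supplies the centripetal force, so v = √(GM / r).
v = √(8.342e+16 / 8.365e+10) m/s ≈ 998.6 m/s = 998.6 m/s.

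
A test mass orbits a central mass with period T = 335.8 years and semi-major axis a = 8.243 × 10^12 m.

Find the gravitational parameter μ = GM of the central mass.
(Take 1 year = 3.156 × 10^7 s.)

Convert to SI: T = 335.8 years = 1.05978e+10 s.
GM = 4π² · a³ / T².
GM = 4π² · (8.243e+12)³ / (1.05978e+10)² m³/s² ≈ 1.969e+20 m³/s² = 1.969 × 10^20 m³/s².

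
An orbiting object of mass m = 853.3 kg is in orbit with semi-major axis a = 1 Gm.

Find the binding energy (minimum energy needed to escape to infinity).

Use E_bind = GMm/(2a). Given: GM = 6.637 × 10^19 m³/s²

Convert to SI: a = 1 Gm = 1e+09 m.
Total orbital energy is E = −GMm/(2a); binding energy is E_bind = −E = GMm/(2a).
E_bind = 6.637e+19 · 853.3 / (2 · 1e+09) J ≈ 2.832e+13 J = 28.32 TJ.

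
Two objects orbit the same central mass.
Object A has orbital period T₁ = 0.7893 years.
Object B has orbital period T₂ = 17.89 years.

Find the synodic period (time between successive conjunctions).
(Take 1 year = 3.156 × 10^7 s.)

Convert to SI: T₁ = 0.7893 years = 2.49103e+07 s; T₂ = 17.89 years = 5.64608e+08 s.
T_syn = |T₁ · T₂ / (T₁ − T₂)|.
T_syn = |2.49103e+07 · 5.64608e+08 / (2.49103e+07 − 5.64608e+08)| s ≈ 2.606e+07 s = 0.8257 years.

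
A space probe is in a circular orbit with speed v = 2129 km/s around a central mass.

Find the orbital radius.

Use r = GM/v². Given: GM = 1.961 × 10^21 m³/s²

Convert to SI: v = 2129 km/s = 2.129e+06 m/s.
For a circular orbit, v² = GM / r, so r = GM / v².
r = 1.961e+21 / (2.129e+06)² m ≈ 4.326e+08 m = 432.6 Mm.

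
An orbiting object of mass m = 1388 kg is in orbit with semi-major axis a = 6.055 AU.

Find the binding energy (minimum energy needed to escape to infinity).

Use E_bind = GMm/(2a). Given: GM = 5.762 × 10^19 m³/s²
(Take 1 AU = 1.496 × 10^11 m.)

Convert to SI: a = 6.055 AU = 9.05828e+11 m.
Total orbital energy is E = −GMm/(2a); binding energy is E_bind = −E = GMm/(2a).
E_bind = 5.762e+19 · 1388 / (2 · 9.05828e+11) J ≈ 4.415e+10 J = 44.15 GJ.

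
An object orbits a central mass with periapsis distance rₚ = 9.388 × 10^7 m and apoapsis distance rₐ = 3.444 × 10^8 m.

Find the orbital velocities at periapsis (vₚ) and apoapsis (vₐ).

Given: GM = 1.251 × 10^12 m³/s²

Use the vis-viva equation v² = GM(2/r − 1/a) with a = (rₚ + rₐ)/2 = (9.388e+07 + 3.444e+08)/2 = 2.1914e+08 m.
vₚ = √(GM · (2/rₚ − 1/a)) = √(1.251e+12 · (2/9.388e+07 − 1/2.1914e+08)) m/s ≈ 144.7 m/s = 144.7 m/s.
vₐ = √(GM · (2/rₐ − 1/a)) = √(1.251e+12 · (2/3.444e+08 − 1/2.1914e+08)) m/s ≈ 39.45 m/s = 39.45 m/s.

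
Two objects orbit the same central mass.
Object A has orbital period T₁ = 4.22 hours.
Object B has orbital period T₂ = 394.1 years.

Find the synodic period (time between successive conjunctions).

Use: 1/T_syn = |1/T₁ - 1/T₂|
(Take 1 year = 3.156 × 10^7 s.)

Convert to SI: T₁ = 4.22 hours = 15192 s; T₂ = 394.1 years = 1.24378e+10 s.
T_syn = |T₁ · T₂ / (T₁ − T₂)|.
T_syn = |15192 · 1.24378e+10 / (15192 − 1.24378e+10)| s ≈ 1.519e+04 s = 4.22 hours.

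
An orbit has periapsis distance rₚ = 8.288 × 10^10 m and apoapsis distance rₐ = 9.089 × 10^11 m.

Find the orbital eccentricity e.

e = (rₐ − rₚ) / (rₐ + rₚ).
e = (9.089e+11 − 8.288e+10) / (9.089e+11 + 8.288e+10) = 8.2602e+11 / 9.9178e+11 ≈ 0.8329.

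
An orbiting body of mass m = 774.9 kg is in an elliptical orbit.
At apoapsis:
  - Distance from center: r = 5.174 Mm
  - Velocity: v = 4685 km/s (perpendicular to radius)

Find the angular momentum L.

Convert to SI: r = 5.174 Mm = 5.174e+06 m; v = 4685 km/s = 4.685e+06 m/s.
Since v is perpendicular to r, L = m · v · r.
L = 774.9 · 4.685e+06 · 5.174e+06 kg·m²/s ≈ 1.878e+16 kg·m²/s.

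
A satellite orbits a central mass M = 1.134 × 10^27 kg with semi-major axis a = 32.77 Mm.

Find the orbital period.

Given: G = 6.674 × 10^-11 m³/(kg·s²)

Convert to SI: a = 32.77 Mm = 3.277e+07 m.
GM = G · M = 6.674e-11 · 1.134e+27 = 7.56832e+16 m³/s².
Kepler's third law: T = 2π √(a³ / GM).
Substituting a = 3.277e+07 m and GM = 7.56832e+16 m³/s²:
T = 2π √((3.277e+07)³ / 7.56832e+16) s
T ≈ 4284 s = 1.19 hours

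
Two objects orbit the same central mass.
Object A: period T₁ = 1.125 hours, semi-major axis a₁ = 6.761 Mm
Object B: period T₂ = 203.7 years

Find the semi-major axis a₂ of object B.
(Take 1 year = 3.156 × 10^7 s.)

Convert to SI: T₁ = 1.125 hours = 4050 s; a₁ = 6.761 Mm = 6.761e+06 m; T₂ = 203.7 years = 6.42877e+09 s.
Kepler's third law: (T₁/T₂)² = (a₁/a₂)³ ⇒ a₂ = a₁ · (T₂/T₁)^(2/3).
T₂/T₁ = 6.42877e+09 / 4050 = 1.58735e+06.
a₂ = 6.761e+06 · (1.58735e+06)^(2/3) m ≈ 9.2e+10 m = 92 Gm.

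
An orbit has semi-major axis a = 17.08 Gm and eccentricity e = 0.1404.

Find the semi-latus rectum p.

Convert to SI: a = 17.08 Gm = 1.708e+10 m.
p = a (1 − e²).
p = 1.708e+10 · (1 − (0.1404)²) = 1.708e+10 · 0.980288 ≈ 1.674e+10 m = 16.74 Gm.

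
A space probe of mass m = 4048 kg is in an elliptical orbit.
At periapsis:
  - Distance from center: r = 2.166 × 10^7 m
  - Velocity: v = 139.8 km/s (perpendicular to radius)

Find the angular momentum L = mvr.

Convert to SI: v = 139.8 km/s = 139800 m/s.
Since v is perpendicular to r, L = m · v · r.
L = 4048 · 139800 · 2.166e+07 kg·m²/s ≈ 1.226e+16 kg·m²/s.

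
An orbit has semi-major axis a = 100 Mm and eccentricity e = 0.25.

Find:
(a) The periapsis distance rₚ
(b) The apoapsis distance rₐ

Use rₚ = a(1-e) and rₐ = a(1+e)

Convert to SI: a = 100 Mm = 1e+08 m.
(a) rₚ = a(1 − e) = 1e+08 · (1 − 0.25) = 1e+08 · 0.75 ≈ 7.5e+07 m = 75 Mm.
(b) rₐ = a(1 + e) = 1e+08 · (1 + 0.25) = 1e+08 · 1.25 ≈ 1.25e+08 m = 125 Mm.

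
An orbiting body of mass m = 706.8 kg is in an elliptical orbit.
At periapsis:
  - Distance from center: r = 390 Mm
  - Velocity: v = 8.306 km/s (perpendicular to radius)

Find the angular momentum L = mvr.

Convert to SI: r = 390 Mm = 3.9e+08 m; v = 8.306 km/s = 8306 m/s.
Since v is perpendicular to r, L = m · v · r.
L = 706.8 · 8306 · 3.9e+08 kg·m²/s ≈ 2.29e+15 kg·m²/s.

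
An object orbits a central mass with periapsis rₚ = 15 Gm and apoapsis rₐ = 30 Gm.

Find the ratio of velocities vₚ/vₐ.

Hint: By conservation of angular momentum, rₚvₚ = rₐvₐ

Convert to SI: rₚ = 15 Gm = 1.5e+10 m; rₐ = 30 Gm = 3e+10 m.
Conservation of angular momentum gives rₚvₚ = rₐvₐ, so vₚ/vₐ = rₐ/rₚ.
vₚ/vₐ = 3e+10 / 1.5e+10 ≈ 2.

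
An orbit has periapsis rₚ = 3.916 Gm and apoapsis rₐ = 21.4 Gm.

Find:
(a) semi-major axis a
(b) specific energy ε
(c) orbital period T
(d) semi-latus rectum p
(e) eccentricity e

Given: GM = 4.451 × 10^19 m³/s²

Convert to SI: rₚ = 3.916 Gm = 3.916e+09 m; rₐ = 21.4 Gm = 2.14e+10 m.
(a) a = (rₚ + rₐ)/2 = (3.916e+09 + 2.14e+10)/2 ≈ 1.266e+10 m
(b) With a = (rₚ + rₐ)/2 = 1.2658e+10 m, ε = −GM/(2a) = −4.451e+19/(2 · 1.2658e+10) J/kg ≈ -1.758e+09 J/kg
(c) With a = (rₚ + rₐ)/2 = 1.2658e+10 m, T = 2π √(a³/GM) = 2π √((1.2658e+10)³/4.451e+19) s ≈ 1.341e+06 s
(d) From a = (rₚ + rₐ)/2 = 1.2658e+10 m and e = (rₐ − rₚ)/(rₐ + rₚ) = 0.69063, p = a(1 − e²) = 1.2658e+10 · (1 − (0.69063)²) ≈ 6.621e+09 m
(e) e = (rₐ − rₚ)/(rₐ + rₚ) = (2.14e+10 − 3.916e+09)/(2.14e+10 + 3.916e+09) ≈ 0.6906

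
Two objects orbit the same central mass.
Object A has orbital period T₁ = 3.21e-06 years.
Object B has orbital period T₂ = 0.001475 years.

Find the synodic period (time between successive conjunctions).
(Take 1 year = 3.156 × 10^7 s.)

Convert to SI: T₁ = 3.21e-06 years = 101.308 s; T₂ = 0.001475 years = 46551 s.
T_syn = |T₁ · T₂ / (T₁ − T₂)|.
T_syn = |101.308 · 46551 / (101.308 − 46551)| s ≈ 101.5 s = 3.217e-06 years.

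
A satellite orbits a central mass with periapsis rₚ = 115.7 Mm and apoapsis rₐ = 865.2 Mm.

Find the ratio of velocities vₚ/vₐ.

Convert to SI: rₚ = 115.7 Mm = 1.157e+08 m; rₐ = 865.2 Mm = 8.652e+08 m.
Conservation of angular momentum gives rₚvₚ = rₐvₐ, so vₚ/vₐ = rₐ/rₚ.
vₚ/vₐ = 8.652e+08 / 1.157e+08 ≈ 7.478.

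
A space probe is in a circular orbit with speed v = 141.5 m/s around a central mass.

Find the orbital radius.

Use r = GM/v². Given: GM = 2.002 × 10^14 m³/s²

For a circular orbit, v² = GM / r, so r = GM / v².
r = 2.002e+14 / (141.5)² m ≈ 9.999e+09 m = 9.999 Gm.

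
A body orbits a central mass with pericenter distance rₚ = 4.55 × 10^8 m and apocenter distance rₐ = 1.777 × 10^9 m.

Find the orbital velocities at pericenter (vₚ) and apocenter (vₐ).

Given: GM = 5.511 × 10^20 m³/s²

Use the vis-viva equation v² = GM(2/r − 1/a) with a = (rₚ + rₐ)/2 = (4.55e+08 + 1.777e+09)/2 = 1.116e+09 m.
vₚ = √(GM · (2/rₚ − 1/a)) = √(5.511e+20 · (2/4.55e+08 − 1/1.116e+09)) m/s ≈ 1.389e+06 m/s = 1389 km/s.
vₐ = √(GM · (2/rₐ − 1/a)) = √(5.511e+20 · (2/1.777e+09 − 1/1.116e+09)) m/s ≈ 3.556e+05 m/s = 355.6 km/s.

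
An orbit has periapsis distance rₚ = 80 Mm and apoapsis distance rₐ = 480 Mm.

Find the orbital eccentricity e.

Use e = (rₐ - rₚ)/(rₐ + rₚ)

Convert to SI: rₚ = 80 Mm = 8e+07 m; rₐ = 480 Mm = 4.8e+08 m.
e = (rₐ − rₚ) / (rₐ + rₚ).
e = (4.8e+08 − 8e+07) / (4.8e+08 + 8e+07) = 4e+08 / 5.6e+08 ≈ 0.7143.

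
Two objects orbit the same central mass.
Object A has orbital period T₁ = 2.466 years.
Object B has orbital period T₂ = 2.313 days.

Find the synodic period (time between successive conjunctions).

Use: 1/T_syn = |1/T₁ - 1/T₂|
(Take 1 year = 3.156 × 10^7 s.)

Convert to SI: T₁ = 2.466 years = 7.7827e+07 s; T₂ = 2.313 days = 199843 s.
T_syn = |T₁ · T₂ / (T₁ − T₂)|.
T_syn = |7.7827e+07 · 199843 / (7.7827e+07 − 199843)| s ≈ 2.004e+05 s = 2.319 days.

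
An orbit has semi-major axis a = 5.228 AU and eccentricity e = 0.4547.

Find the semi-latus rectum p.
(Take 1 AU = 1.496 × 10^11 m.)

Convert to SI: a = 5.228 AU = 7.82109e+11 m.
p = a (1 − e²).
p = 7.82109e+11 · (1 − (0.4547)²) = 7.82109e+11 · 0.793248 ≈ 6.204e+11 m = 4.147 AU.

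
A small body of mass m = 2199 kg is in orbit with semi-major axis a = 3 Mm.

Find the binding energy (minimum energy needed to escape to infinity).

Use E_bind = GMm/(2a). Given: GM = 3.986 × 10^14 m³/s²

Convert to SI: a = 3 Mm = 3e+06 m.
Total orbital energy is E = −GMm/(2a); binding energy is E_bind = −E = GMm/(2a).
E_bind = 3.986e+14 · 2199 / (2 · 3e+06) J ≈ 1.461e+11 J = 146.1 GJ.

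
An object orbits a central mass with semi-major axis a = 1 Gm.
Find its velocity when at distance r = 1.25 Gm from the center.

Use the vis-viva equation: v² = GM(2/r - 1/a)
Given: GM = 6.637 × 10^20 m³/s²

Convert to SI: a = 1 Gm = 1e+09 m; r = 1.25 Gm = 1.25e+09 m.
Vis-viva: v = √(GM · (2/r − 1/a)).
2/r − 1/a = 2/1.25e+09 − 1/1e+09 = 6e-10 m⁻¹.
v = √(6.637e+20 · 6e-10) m/s ≈ 6.31e+05 m/s = 631 km/s.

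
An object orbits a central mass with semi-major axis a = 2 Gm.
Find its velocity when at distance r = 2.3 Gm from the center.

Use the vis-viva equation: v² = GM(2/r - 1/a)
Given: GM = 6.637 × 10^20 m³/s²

Convert to SI: a = 2 Gm = 2e+09 m; r = 2.3 Gm = 2.3e+09 m.
Vis-viva: v = √(GM · (2/r − 1/a)).
2/r − 1/a = 2/2.3e+09 − 1/2e+09 = 3.69565e-10 m⁻¹.
v = √(6.637e+20 · 3.69565e-10) m/s ≈ 4.953e+05 m/s = 495.3 km/s.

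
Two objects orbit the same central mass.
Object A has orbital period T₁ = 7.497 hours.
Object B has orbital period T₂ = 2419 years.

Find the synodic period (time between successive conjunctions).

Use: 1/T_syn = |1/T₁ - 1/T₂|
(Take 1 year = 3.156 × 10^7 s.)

Convert to SI: T₁ = 7.497 hours = 26989.2 s; T₂ = 2419 years = 7.63436e+10 s.
T_syn = |T₁ · T₂ / (T₁ − T₂)|.
T_syn = |26989.2 · 7.63436e+10 / (26989.2 − 7.63436e+10)| s ≈ 2.699e+04 s = 7.497 hours.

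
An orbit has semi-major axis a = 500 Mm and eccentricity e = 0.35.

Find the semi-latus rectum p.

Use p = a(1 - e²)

Convert to SI: a = 500 Mm = 5e+08 m.
p = a (1 − e²).
p = 5e+08 · (1 − (0.35)²) = 5e+08 · 0.8775 ≈ 4.388e+08 m = 438.8 Mm.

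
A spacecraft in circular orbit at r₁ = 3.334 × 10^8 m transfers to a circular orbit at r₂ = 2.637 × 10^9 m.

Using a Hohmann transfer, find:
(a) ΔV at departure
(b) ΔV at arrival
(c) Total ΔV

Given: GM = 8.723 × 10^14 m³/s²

Transfer semi-major axis: a_t = (r₁ + r₂)/2 = (3.334e+08 + 2.637e+09)/2 = 1.4852e+09 m.
Circular speeds: v₁ = √(GM/r₁) = 1617.52 m/s, v₂ = √(GM/r₂) = 575.146 m/s.
Transfer speeds (vis-viva v² = GM(2/r − 1/a_t)): v₁ᵗ = 2155.32 m/s, v₂ᵗ = 272.501 m/s.
(a) ΔV₁ = |v₁ᵗ − v₁| ≈ 537.8 m/s = 537.8 m/s.
(b) ΔV₂ = |v₂ − v₂ᵗ| ≈ 302.6 m/s = 302.6 m/s.
(c) ΔV_total = ΔV₁ + ΔV₂ ≈ 840.4 m/s = 840.4 m/s.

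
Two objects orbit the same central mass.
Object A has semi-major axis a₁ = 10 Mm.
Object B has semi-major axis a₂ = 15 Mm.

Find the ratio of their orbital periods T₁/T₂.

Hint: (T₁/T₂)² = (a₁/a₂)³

Convert to SI: a₁ = 10 Mm = 1e+07 m; a₂ = 15 Mm = 1.5e+07 m.
From Kepler's third law, (T₁/T₂)² = (a₁/a₂)³, so T₁/T₂ = (a₁/a₂)^(3/2).
a₁/a₂ = 1e+07 / 1.5e+07 = 0.666667.
T₁/T₂ = (0.666667)^(3/2) ≈ 0.5443.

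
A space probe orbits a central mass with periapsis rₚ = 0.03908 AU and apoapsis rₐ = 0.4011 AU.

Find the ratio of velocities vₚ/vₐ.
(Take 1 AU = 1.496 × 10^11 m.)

Convert to SI: rₚ = 0.03908 AU = 5.84637e+09 m; rₐ = 0.4011 AU = 6.00046e+10 m.
Conservation of angular momentum gives rₚvₚ = rₐvₐ, so vₚ/vₐ = rₐ/rₚ.
vₚ/vₐ = 6.00046e+10 / 5.84637e+09 ≈ 10.26.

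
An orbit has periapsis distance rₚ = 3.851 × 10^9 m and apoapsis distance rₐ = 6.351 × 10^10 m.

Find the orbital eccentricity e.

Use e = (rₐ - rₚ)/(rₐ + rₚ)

e = (rₐ − rₚ) / (rₐ + rₚ).
e = (6.351e+10 − 3.851e+09) / (6.351e+10 + 3.851e+09) = 5.9659e+10 / 6.7361e+10 ≈ 0.8857.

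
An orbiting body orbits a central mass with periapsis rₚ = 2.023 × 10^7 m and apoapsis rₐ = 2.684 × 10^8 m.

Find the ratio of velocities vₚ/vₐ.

Conservation of angular momentum gives rₚvₚ = rₐvₐ, so vₚ/vₐ = rₐ/rₚ.
vₚ/vₐ = 2.684e+08 / 2.023e+07 ≈ 13.27.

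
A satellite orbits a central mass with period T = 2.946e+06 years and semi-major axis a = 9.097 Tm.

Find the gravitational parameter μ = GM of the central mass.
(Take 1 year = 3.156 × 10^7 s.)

Convert to SI: T = 2.946e+06 years = 9.29758e+13 s; a = 9.097 Tm = 9.097e+12 m.
GM = 4π² · a³ / T².
GM = 4π² · (9.097e+12)³ / (9.29758e+13)² m³/s² ≈ 3.438e+12 m³/s² = 3.438 × 10^12 m³/s².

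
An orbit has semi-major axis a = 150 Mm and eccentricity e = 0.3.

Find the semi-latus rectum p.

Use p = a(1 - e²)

Convert to SI: a = 150 Mm = 1.5e+08 m.
p = a (1 − e²).
p = 1.5e+08 · (1 − (0.3)²) = 1.5e+08 · 0.91 ≈ 1.365e+08 m = 136.5 Mm.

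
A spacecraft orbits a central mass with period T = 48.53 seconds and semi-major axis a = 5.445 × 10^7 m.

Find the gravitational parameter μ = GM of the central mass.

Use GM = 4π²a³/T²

GM = 4π² · a³ / T².
GM = 4π² · (5.445e+07)³ / (48.53)² m³/s² ≈ 2.706e+21 m³/s² = 2.706 × 10^21 m³/s².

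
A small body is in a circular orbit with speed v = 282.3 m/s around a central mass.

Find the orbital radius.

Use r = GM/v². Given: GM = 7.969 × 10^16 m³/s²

For a circular orbit, v² = GM / r, so r = GM / v².
r = 7.969e+16 / (282.3)² m ≈ 1e+12 m = 1000 Gm.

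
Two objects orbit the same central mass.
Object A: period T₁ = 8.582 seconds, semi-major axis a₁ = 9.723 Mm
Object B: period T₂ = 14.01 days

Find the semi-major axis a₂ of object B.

Convert to SI: a₁ = 9.723 Mm = 9.723e+06 m; T₂ = 14.01 days = 1.21046e+06 s.
Kepler's third law: (T₁/T₂)² = (a₁/a₂)³ ⇒ a₂ = a₁ · (T₂/T₁)^(2/3).
T₂/T₁ = 1.21046e+06 / 8.582 = 141047.
a₂ = 9.723e+06 · (141047)^(2/3) m ≈ 2.635e+10 m = 26.35 Gm.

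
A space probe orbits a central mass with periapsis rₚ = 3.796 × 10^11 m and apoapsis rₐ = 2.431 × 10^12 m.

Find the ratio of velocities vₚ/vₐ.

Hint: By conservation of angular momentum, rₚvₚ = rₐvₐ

Conservation of angular momentum gives rₚvₚ = rₐvₐ, so vₚ/vₐ = rₐ/rₚ.
vₚ/vₐ = 2.431e+12 / 3.796e+11 ≈ 6.404.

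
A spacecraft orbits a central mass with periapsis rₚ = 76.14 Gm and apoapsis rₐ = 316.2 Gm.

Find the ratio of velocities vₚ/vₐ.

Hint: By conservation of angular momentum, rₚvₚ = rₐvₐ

Convert to SI: rₚ = 76.14 Gm = 7.614e+10 m; rₐ = 316.2 Gm = 3.162e+11 m.
Conservation of angular momentum gives rₚvₚ = rₐvₐ, so vₚ/vₐ = rₐ/rₚ.
vₚ/vₐ = 3.162e+11 / 7.614e+10 ≈ 4.153.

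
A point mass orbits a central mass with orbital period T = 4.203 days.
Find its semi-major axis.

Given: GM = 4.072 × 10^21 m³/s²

Convert to SI: T = 4.203 days = 363139 s.
Invert Kepler's third law: a = (GM · T² / (4π²))^(1/3).
Substituting T = 363139 s and GM = 4.072e+21 m³/s²:
a = (4.072e+21 · (363139)² / (4π²))^(1/3) m
a ≈ 2.387e+10 m = 2.387 × 10^10 m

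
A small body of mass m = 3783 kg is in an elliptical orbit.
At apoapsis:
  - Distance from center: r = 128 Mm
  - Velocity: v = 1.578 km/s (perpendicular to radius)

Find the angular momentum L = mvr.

Convert to SI: r = 128 Mm = 1.28e+08 m; v = 1.578 km/s = 1578 m/s.
Since v is perpendicular to r, L = m · v · r.
L = 3783 · 1578 · 1.28e+08 kg·m²/s ≈ 7.641e+14 kg·m²/s.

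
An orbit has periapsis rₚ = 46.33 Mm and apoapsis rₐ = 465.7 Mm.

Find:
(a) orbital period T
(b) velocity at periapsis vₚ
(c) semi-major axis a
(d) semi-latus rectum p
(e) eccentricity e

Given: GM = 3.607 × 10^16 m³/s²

Convert to SI: rₚ = 46.33 Mm = 4.633e+07 m; rₐ = 465.7 Mm = 4.657e+08 m.
(a) With a = (rₚ + rₐ)/2 = 2.56015e+08 m, T = 2π √(a³/GM) = 2π √((2.56015e+08)³/3.607e+16) s ≈ 1.355e+05 s
(b) With a = (rₚ + rₐ)/2 = 2.56015e+08 m, vₚ = √(GM (2/rₚ − 1/a)) = √(3.607e+16 · (2/4.633e+07 − 1/2.56015e+08)) m/s ≈ 3.763e+04 m/s
(c) a = (rₚ + rₐ)/2 = (4.633e+07 + 4.657e+08)/2 ≈ 2.56e+08 m
(d) From a = (rₚ + rₐ)/2 = 2.56015e+08 m and e = (rₐ − rₚ)/(rₐ + rₚ) = 0.819034, p = a(1 − e²) = 2.56015e+08 · (1 − (0.819034)²) ≈ 8.428e+07 m
(e) e = (rₐ − rₚ)/(rₐ + rₚ) = (4.657e+08 − 4.633e+07)/(4.657e+08 + 4.633e+07) ≈ 0.819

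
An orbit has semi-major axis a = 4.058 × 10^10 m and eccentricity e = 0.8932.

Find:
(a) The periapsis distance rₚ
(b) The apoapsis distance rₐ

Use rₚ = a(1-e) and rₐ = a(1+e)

(a) rₚ = a(1 − e) = 4.058e+10 · (1 − 0.8932) = 4.058e+10 · 0.1068 ≈ 4.334e+09 m = 4.334 × 10^9 m.
(b) rₐ = a(1 + e) = 4.058e+10 · (1 + 0.8932) = 4.058e+10 · 1.8932 ≈ 7.683e+10 m = 7.683 × 10^10 m.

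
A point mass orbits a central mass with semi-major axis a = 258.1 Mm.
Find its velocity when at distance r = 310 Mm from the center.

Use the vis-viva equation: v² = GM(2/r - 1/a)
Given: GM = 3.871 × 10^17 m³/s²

Convert to SI: a = 258.1 Mm = 2.581e+08 m; r = 310 Mm = 3.1e+08 m.
Vis-viva: v = √(GM · (2/r − 1/a)).
2/r − 1/a = 2/3.1e+08 − 1/2.581e+08 = 2.57715e-09 m⁻¹.
v = √(3.871e+17 · 2.57715e-09) m/s ≈ 3.159e+04 m/s = 31.59 km/s.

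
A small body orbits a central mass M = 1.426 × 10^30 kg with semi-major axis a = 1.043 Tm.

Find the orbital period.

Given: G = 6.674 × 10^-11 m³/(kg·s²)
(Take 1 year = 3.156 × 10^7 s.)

Convert to SI: a = 1.043 Tm = 1.043e+12 m.
GM = G · M = 6.674e-11 · 1.426e+30 = 9.51712e+19 m³/s².
Kepler's third law: T = 2π √(a³ / GM).
Substituting a = 1.043e+12 m and GM = 9.51712e+19 m³/s²:
T = 2π √((1.043e+12)³ / 9.51712e+19) s
T ≈ 6.86e+08 s = 21.74 years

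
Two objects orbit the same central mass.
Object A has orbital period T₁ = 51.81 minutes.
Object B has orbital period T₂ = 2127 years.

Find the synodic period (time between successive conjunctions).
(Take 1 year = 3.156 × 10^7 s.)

Convert to SI: T₁ = 51.81 minutes = 3108.6 s; T₂ = 2127 years = 6.71281e+10 s.
T_syn = |T₁ · T₂ / (T₁ − T₂)|.
T_syn = |3108.6 · 6.71281e+10 / (3108.6 − 6.71281e+10)| s ≈ 3109 s = 51.81 minutes.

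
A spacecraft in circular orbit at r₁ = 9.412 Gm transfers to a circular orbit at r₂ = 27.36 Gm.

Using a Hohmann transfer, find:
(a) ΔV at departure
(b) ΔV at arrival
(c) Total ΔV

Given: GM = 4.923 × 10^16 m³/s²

Convert to SI: r₁ = 9.412 Gm = 9.412e+09 m; r₂ = 27.36 Gm = 2.736e+10 m.
Transfer semi-major axis: a_t = (r₁ + r₂)/2 = (9.412e+09 + 2.736e+10)/2 = 1.8386e+10 m.
Circular speeds: v₁ = √(GM/r₁) = 2287.04 m/s, v₂ = √(GM/r₂) = 1341.4 m/s.
Transfer speeds (vis-viva v² = GM(2/r − 1/a_t)): v₁ᵗ = 2789.9 m/s, v₂ᵗ = 959.741 m/s.
(a) ΔV₁ = |v₁ᵗ − v₁| ≈ 502.9 m/s = 502.9 m/s.
(b) ΔV₂ = |v₂ − v₂ᵗ| ≈ 381.7 m/s = 381.7 m/s.
(c) ΔV_total = ΔV₁ + ΔV₂ ≈ 884.5 m/s = 884.5 m/s.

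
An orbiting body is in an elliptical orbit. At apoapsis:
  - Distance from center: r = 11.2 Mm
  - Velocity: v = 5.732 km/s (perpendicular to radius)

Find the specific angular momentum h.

Convert to SI: r = 11.2 Mm = 1.12e+07 m; v = 5.732 km/s = 5732 m/s.
With v perpendicular to r, h = r · v.
h = 1.12e+07 · 5732 m²/s ≈ 6.42e+10 m²/s.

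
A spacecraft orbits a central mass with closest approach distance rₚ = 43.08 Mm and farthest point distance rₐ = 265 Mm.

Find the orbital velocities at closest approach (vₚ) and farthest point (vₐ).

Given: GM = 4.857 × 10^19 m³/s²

Convert to SI: rₚ = 43.08 Mm = 4.308e+07 m; rₐ = 265 Mm = 2.65e+08 m.
Use the vis-viva equation v² = GM(2/r − 1/a) with a = (rₚ + rₐ)/2 = (4.308e+07 + 2.65e+08)/2 = 1.5404e+08 m.
vₚ = √(GM · (2/rₚ − 1/a)) = √(4.857e+19 · (2/4.308e+07 − 1/1.5404e+08)) m/s ≈ 1.393e+06 m/s = 1393 km/s.
vₐ = √(GM · (2/rₐ − 1/a)) = √(4.857e+19 · (2/2.65e+08 − 1/1.5404e+08)) m/s ≈ 2.264e+05 m/s = 226.4 km/s.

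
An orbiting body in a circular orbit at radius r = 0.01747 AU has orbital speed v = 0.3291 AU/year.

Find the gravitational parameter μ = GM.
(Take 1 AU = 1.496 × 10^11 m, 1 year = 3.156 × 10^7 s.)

Convert to SI: r = 0.01747 AU = 2.61351e+09 m; v = 0.3291 AU/year = 1559.99 m/s.
For a circular orbit v² = GM/r, so GM = v² · r.
GM = (1559.99)² · 2.61351e+09 m³/s² ≈ 6.36e+15 m³/s² = 6.36 × 10^15 m³/s².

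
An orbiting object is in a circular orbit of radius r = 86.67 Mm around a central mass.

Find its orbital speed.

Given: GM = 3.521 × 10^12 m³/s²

Convert to SI: r = 86.67 Mm = 8.667e+07 m.
For a circular orbit, gravity supplies the centripetal force, so v = √(GM / r).
v = √(3.521e+12 / 8.667e+07) m/s ≈ 201.6 m/s = 201.6 m/s.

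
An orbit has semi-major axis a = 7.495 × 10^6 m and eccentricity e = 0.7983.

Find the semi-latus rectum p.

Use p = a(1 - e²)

p = a (1 − e²).
p = 7.495e+06 · (1 − (0.7983)²) = 7.495e+06 · 0.362717 ≈ 2.719e+06 m = 2.719 × 10^6 m.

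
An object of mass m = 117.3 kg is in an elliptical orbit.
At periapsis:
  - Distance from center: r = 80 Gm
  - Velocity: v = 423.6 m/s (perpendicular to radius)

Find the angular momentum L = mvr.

Convert to SI: r = 80 Gm = 8e+10 m.
Since v is perpendicular to r, L = m · v · r.
L = 117.3 · 423.6 · 8e+10 kg·m²/s ≈ 3.975e+15 kg·m²/s.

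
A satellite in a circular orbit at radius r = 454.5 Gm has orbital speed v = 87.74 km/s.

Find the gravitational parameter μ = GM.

Convert to SI: r = 454.5 Gm = 4.545e+11 m; v = 87.74 km/s = 87740 m/s.
For a circular orbit v² = GM/r, so GM = v² · r.
GM = (87740)² · 4.545e+11 m³/s² ≈ 3.499e+21 m³/s² = 3.499 × 10^21 m³/s².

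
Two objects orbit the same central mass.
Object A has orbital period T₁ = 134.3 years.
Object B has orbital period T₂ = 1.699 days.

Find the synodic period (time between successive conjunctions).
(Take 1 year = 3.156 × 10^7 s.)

Convert to SI: T₁ = 134.3 years = 4.23851e+09 s; T₂ = 1.699 days = 146794 s.
T_syn = |T₁ · T₂ / (T₁ − T₂)|.
T_syn = |4.23851e+09 · 146794 / (4.23851e+09 − 146794)| s ≈ 1.468e+05 s = 1.699 days.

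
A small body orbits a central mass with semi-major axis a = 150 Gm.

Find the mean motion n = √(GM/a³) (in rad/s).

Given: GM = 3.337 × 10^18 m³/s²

Convert to SI: a = 150 Gm = 1.5e+11 m.
n = √(GM / a³).
n = √(3.337e+18 / (1.5e+11)³) rad/s ≈ 3.144e-08 rad/s.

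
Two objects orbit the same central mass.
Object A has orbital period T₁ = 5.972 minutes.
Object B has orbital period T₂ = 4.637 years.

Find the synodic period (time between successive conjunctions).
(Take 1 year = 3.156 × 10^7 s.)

Convert to SI: T₁ = 5.972 minutes = 358.32 s; T₂ = 4.637 years = 1.46344e+08 s.
T_syn = |T₁ · T₂ / (T₁ − T₂)|.
T_syn = |358.32 · 1.46344e+08 / (358.32 − 1.46344e+08)| s ≈ 358.3 s = 5.972 minutes.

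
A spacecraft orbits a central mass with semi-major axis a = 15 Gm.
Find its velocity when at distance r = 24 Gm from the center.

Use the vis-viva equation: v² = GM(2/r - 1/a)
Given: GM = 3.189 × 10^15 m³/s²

Convert to SI: a = 15 Gm = 1.5e+10 m; r = 24 Gm = 2.4e+10 m.
Vis-viva: v = √(GM · (2/r − 1/a)).
2/r − 1/a = 2/2.4e+10 − 1/1.5e+10 = 1.66667e-11 m⁻¹.
v = √(3.189e+15 · 1.66667e-11) m/s ≈ 230.5 m/s = 230.5 m/s.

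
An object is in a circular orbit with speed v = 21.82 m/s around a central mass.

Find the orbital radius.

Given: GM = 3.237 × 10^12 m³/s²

For a circular orbit, v² = GM / r, so r = GM / v².
r = 3.237e+12 / (21.82)² m ≈ 6.799e+09 m = 6.799 Gm.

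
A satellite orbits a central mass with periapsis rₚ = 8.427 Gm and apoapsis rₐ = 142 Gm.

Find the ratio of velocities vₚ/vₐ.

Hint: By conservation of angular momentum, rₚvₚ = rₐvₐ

Convert to SI: rₚ = 8.427 Gm = 8.427e+09 m; rₐ = 142 Gm = 1.42e+11 m.
Conservation of angular momentum gives rₚvₚ = rₐvₐ, so vₚ/vₐ = rₐ/rₚ.
vₚ/vₐ = 1.42e+11 / 8.427e+09 ≈ 16.85.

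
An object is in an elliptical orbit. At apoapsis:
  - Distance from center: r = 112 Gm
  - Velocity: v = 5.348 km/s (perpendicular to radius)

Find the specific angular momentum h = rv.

Convert to SI: r = 112 Gm = 1.12e+11 m; v = 5.348 km/s = 5348 m/s.
With v perpendicular to r, h = r · v.
h = 1.12e+11 · 5348 m²/s ≈ 5.99e+14 m²/s.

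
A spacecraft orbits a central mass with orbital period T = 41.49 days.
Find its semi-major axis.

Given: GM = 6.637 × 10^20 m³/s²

Convert to SI: T = 41.49 days = 3.58474e+06 s.
Invert Kepler's third law: a = (GM · T² / (4π²))^(1/3).
Substituting T = 3.58474e+06 s and GM = 6.637e+20 m³/s²:
a = (6.637e+20 · (3.58474e+06)² / (4π²))^(1/3) m
a ≈ 6e+10 m = 60 Gm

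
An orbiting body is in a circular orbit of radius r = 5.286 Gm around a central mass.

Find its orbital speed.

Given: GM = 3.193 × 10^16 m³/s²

Convert to SI: r = 5.286 Gm = 5.286e+09 m.
For a circular orbit, gravity supplies the centripetal force, so v = √(GM / r).
v = √(3.193e+16 / 5.286e+09) m/s ≈ 2458 m/s = 2.458 km/s.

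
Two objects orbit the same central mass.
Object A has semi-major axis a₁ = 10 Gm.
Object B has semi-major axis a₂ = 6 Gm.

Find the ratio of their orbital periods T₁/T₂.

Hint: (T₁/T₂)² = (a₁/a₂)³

Convert to SI: a₁ = 10 Gm = 1e+10 m; a₂ = 6 Gm = 6e+09 m.
From Kepler's third law, (T₁/T₂)² = (a₁/a₂)³, so T₁/T₂ = (a₁/a₂)^(3/2).
a₁/a₂ = 1e+10 / 6e+09 = 1.66667.
T₁/T₂ = (1.66667)^(3/2) ≈ 2.152.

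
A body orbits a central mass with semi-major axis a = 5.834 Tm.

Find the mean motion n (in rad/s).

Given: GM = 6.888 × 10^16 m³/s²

Convert to SI: a = 5.834 Tm = 5.834e+12 m.
n = √(GM / a³).
n = √(6.888e+16 / (5.834e+12)³) rad/s ≈ 1.863e-11 rad/s.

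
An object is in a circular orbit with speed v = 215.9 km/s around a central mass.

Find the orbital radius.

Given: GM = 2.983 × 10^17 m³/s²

Convert to SI: v = 215.9 km/s = 215900 m/s.
For a circular orbit, v² = GM / r, so r = GM / v².
r = 2.983e+17 / (215900)² m ≈ 6.4e+06 m = 6.4 × 10^6 m.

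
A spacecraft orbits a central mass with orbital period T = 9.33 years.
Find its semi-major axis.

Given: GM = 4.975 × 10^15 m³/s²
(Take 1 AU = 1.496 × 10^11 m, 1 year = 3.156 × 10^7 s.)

Convert to SI: T = 9.33 years = 2.94455e+08 s.
Invert Kepler's third law: a = (GM · T² / (4π²))^(1/3).
Substituting T = 2.94455e+08 s and GM = 4.975e+15 m³/s²:
a = (4.975e+15 · (2.94455e+08)² / (4π²))^(1/3) m
a ≈ 2.219e+10 m = 0.1483 AU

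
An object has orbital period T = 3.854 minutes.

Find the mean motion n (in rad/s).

Convert to SI: T = 3.854 minutes = 231.24 s.
n = 2π / T.
n = 2π / 231.24 s ≈ 0.02717 rad/s.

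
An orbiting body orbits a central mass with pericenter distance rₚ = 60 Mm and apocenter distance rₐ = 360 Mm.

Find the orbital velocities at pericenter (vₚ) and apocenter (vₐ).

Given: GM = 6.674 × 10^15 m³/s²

Convert to SI: rₚ = 60 Mm = 6e+07 m; rₐ = 360 Mm = 3.6e+08 m.
Use the vis-viva equation v² = GM(2/r − 1/a) with a = (rₚ + rₐ)/2 = (6e+07 + 3.6e+08)/2 = 2.1e+08 m.
vₚ = √(GM · (2/rₚ − 1/a)) = √(6.674e+15 · (2/6e+07 − 1/2.1e+08)) m/s ≈ 1.381e+04 m/s = 13.81 km/s.
vₐ = √(GM · (2/rₐ − 1/a)) = √(6.674e+15 · (2/3.6e+08 − 1/2.1e+08)) m/s ≈ 2301 m/s = 2.301 km/s.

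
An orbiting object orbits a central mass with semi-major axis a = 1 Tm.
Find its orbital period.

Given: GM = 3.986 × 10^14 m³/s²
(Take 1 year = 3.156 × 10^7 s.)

Convert to SI: a = 1 Tm = 1e+12 m.
Kepler's third law: T = 2π √(a³ / GM).
Substituting a = 1e+12 m and GM = 3.986e+14 m³/s²:
T = 2π √((1e+12)³ / 3.986e+14) s
T ≈ 3.147e+11 s = 9972 years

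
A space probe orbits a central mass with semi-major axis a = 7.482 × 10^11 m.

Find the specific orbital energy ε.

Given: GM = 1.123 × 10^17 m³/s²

ε = −GM / (2a).
ε = −1.123e+17 / (2 · 7.482e+11) J/kg ≈ -7.505e+04 J/kg = -75.05 kJ/kg.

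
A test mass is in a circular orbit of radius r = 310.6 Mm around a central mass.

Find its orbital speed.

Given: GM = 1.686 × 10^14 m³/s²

Convert to SI: r = 310.6 Mm = 3.106e+08 m.
For a circular orbit, gravity supplies the centripetal force, so v = √(GM / r).
v = √(1.686e+14 / 3.106e+08) m/s ≈ 736.8 m/s = 736.8 m/s.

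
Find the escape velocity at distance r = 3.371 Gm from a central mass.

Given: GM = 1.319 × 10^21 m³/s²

Convert to SI: r = 3.371 Gm = 3.371e+09 m.
Escape velocity comes from setting total energy to zero: ½v² − GM/r = 0 ⇒ v_esc = √(2GM / r).
v_esc = √(2 · 1.319e+21 / 3.371e+09) m/s ≈ 8.846e+05 m/s = 884.6 km/s.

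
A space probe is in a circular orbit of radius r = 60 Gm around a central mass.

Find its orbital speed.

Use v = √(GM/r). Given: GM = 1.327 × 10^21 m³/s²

Convert to SI: r = 60 Gm = 6e+10 m.
For a circular orbit, gravity supplies the centripetal force, so v = √(GM / r).
v = √(1.327e+21 / 6e+10) m/s ≈ 1.487e+05 m/s = 148.7 km/s.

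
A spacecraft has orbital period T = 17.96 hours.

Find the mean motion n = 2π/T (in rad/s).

Convert to SI: T = 17.96 hours = 64656 s.
n = 2π / T.
n = 2π / 64656 s ≈ 9.718e-05 rad/s.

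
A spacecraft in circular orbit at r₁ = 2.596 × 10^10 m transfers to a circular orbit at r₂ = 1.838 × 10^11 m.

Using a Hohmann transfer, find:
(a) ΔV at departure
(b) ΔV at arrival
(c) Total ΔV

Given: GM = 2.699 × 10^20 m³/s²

Transfer semi-major axis: a_t = (r₁ + r₂)/2 = (2.596e+10 + 1.838e+11)/2 = 1.0488e+11 m.
Circular speeds: v₁ = √(GM/r₁) = 101965 m/s, v₂ = √(GM/r₂) = 38320.3 m/s.
Transfer speeds (vis-viva v² = GM(2/r − 1/a_t)): v₁ᵗ = 134982 m/s, v₂ᵗ = 19064.9 m/s.
(a) ΔV₁ = |v₁ᵗ − v₁| ≈ 3.302e+04 m/s = 33.02 km/s.
(b) ΔV₂ = |v₂ − v₂ᵗ| ≈ 1.926e+04 m/s = 19.26 km/s.
(c) ΔV_total = ΔV₁ + ΔV₂ ≈ 5.227e+04 m/s = 52.27 km/s.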